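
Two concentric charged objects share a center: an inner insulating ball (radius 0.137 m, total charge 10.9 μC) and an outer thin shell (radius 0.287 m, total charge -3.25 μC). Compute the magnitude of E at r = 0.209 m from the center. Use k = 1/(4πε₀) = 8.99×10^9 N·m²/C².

Symmetry ⇒ E = E(r) r̂. Gaussian sphere of radius r = 0.209 m (between the bodies, 0.137 m < r < 0.287 m).
Only the inner charge is enclosed; the outer shell contributes nothing inside itself. Q_enc = 10.9 μC = 1.09×10^-5 C.
By Gauss's law, ∮E·dA = E·4πr² = Q_enc/ε₀.
E = k|Q_enc|/r² = (8.99×10^9)(1.09×10^-5)/(0.209)² = 2.24e6 N/C.

E ≈ 2.24×10^6 V/m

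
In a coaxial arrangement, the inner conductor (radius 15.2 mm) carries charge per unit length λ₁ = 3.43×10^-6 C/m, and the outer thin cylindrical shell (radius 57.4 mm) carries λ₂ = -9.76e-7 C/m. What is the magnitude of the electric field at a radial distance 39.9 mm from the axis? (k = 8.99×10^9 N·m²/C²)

Take a coaxial cylindrical Gaussian surface of radius r = 39.9 mm and length L (between the conductors, 15.2 mm < r < 57.4 mm).
The shell at 57.4 mm lies outside the Gaussian surface, so λ_enc = λ₁ = 3.43e-6 C/m.
By Gauss's law (flux through the curved wall only), E·2πrL = λ_enc L/ε₀.
E = 2k|λ_enc|/r = 2(8.99×10^9)(3.43×10^-6)/(0.0399) = 1.55×10^6 N/C.

|E| ≈ 1.55×10^6 N/C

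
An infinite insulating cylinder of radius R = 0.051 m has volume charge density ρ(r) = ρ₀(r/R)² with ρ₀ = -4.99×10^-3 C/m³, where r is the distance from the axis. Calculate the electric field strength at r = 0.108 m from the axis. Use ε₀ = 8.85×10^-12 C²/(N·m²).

E ≈ 3.39×10^6 V/m

By cylindrical symmetry E is radial; use a coaxial Gaussian cylinder of radius 0.108 m and length L (r > R, full charge per length enclosed).
λ_enc = 2π ∫₀^R ρ₀(r'/R)^2 r' dr' = 2πρ₀R²/4 = -2.039×10^-5 C/m.
Applying ∮E·dA = Q_enc/ε₀ with the end caps contributing no flux:
E = |λ_enc|/(2πε₀r) = (2.039×10^-5)/(2π·8.85×10^-12·0.108) = 3.39×10^6 N/C.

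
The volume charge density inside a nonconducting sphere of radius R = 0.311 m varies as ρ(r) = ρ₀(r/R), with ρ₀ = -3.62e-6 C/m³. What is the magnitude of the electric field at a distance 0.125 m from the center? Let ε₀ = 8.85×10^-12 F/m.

E = 5.14×10^3 V/m

Symmetry ⇒ E = E(r) r̂. Gaussian sphere of radius r = 0.125 m (r < R).
Integrate the density: Q_enc = 4π ∫₀^r ρ₀(r'/R)^1 r'² dr' = 4πρ₀ r^4/(4·R) = -8.928×10^-9 C.
Since E is radial and uniform over the Gaussian sphere, Φ = E·4πr² = Q_enc/ε₀.
E = |Q_enc|/(4πε₀r²) = (8.928×10^-9)/(4π·8.85×10^-12·(0.125)²) = 5.14e3 N/C.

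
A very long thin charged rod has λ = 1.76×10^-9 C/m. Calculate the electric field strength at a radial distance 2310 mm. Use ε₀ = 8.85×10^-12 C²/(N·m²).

Coaxial Gaussian cylinder, radius r = 2310 mm, length L.
Q_enc = λL, so λ_enc = 1.76e-9 C/m.
By Gauss's law (flux through the curved wall only), E·2πrL = λ_enc L/ε₀.
E = |λ_enc|/(2πε₀r) = (1.76×10^-9)/(2π·8.85×10^-12·2.31) = 13.7 N/C.

|E| ≈ 13.7 N/C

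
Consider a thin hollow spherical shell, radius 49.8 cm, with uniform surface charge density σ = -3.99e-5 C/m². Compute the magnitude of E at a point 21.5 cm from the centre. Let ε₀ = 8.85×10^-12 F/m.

|E| = 0 V/m

Take a concentric spherical Gaussian surface of radius r = 21.5 cm (inside the shell, r < 49.8 cm).
All the charge is outside the Gaussian surface: Q_enc = 0, hence E = 0 everywhere inside the shell.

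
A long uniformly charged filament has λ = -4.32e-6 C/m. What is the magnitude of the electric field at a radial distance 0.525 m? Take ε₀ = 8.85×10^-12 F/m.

Take a coaxial cylindrical Gaussian surface of radius r = 0.525 m and length L.
Q_enc = λL, so λ_enc = -4.32e-6 C/m.
Applying ∮E·dA = Q_enc/ε₀ with the end caps contributing no flux:
E = |λ_enc|/(2πε₀r) = (4.32×10^-6)/(2π·8.85×10^-12·0.525) = 1.48e5 N/C.

E = 1.48e5 V/m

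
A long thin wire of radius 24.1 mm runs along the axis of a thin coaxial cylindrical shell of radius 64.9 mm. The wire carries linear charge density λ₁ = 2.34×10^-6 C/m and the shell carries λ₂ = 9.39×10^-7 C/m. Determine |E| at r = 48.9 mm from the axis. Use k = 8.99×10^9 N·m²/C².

|E| ≈ 8.60×10^5 V/m

By cylindrical symmetry E is radial; use a coaxial Gaussian cylinder of radius 48.9 mm and length L (between the conductors, 24.1 mm < r < 64.9 mm).
The shell at 64.9 mm lies outside the Gaussian surface, so λ_enc = λ₁ = 2.34×10^-6 C/m.
Since E is radial and uniform over the curved surface, Φ = E·2πrL = Q_enc/ε₀ = λ_enc L/ε₀.
E = 2k|λ_enc|/r = 2(8.99×10^9)(2.34e-6)/(0.0489) = 8.60e5 N/C.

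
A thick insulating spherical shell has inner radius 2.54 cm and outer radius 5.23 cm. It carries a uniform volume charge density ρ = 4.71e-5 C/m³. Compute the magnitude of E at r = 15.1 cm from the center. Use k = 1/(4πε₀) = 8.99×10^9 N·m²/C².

|E| = 9.85×10^3 V/m

By spherical symmetry E is radial; choose a Gaussian sphere of radius r = 15.1 cm (r > 5.23 cm, enclosing the whole shell).
Q_enc = ρ·(4π/3)(b³ − a³) = (4.71×10^-5)·(4π/3)·((0.0523)³ − (0.0254)³) = 2.499×10^-8 C.
By Gauss's law, ∮E·dA = E·4πr² = Q_enc/ε₀.
E = k|Q_enc|/r² = (8.99×10^9)(2.499e-8)/(0.151)² = 9.85×10^3 N/C.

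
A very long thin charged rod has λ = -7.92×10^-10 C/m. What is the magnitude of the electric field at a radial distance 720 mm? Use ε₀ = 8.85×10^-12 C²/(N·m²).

19.8 N/C

Coaxial Gaussian cylinder, radius r = 720 mm, length L.
Q_enc = λL, so λ_enc = -7.92e-10 C/m.
Since E is radial and uniform over the curved surface, Φ = E·2πrL = Q_enc/ε₀ = λ_enc L/ε₀.
E = |λ_enc|/(2πε₀r) = (7.92×10^-10)/(2π·8.85×10^-12·0.72) = 19.8 N/C.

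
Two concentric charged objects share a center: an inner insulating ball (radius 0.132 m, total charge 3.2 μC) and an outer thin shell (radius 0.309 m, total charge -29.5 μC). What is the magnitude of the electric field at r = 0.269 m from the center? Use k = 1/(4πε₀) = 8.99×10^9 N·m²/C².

3.98×10^5 V/m

Take a concentric spherical Gaussian surface of radius r = 0.269 m (between the bodies, 0.132 m < r < 0.309 m).
The shell at 0.309 m lies outside the Gaussian surface, so Q_enc = 3.2 μC = 3.20×10^-6 C.
Applying ∮E·dA = Q_enc/ε₀ with Φ = E(4πr²):
E = k|Q_enc|/r² = (8.99×10^9)(3.20×10^-6)/(0.269)² = 3.98×10^5 N/C.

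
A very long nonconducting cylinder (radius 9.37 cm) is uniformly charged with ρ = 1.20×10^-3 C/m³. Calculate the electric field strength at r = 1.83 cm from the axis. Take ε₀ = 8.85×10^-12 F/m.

|E| = 1.24×10^6 N/C

Choose a coaxial cylinder of radius r = 1.83 cm (arbitrary length L) as the Gaussian surface (r < R).
Charge inside radius r per length L is ρ·πr²·L, so λ_enc = ρπr² = 1.263×10^-6 C/m.
Applying ∮E·dA = Q_enc/ε₀ with the end caps contributing no flux:
E = |λ_enc|/(2πε₀r) = (1.263×10^-6)/(2π·8.85×10^-12·0.0183) = 1.24×10^6 N/C.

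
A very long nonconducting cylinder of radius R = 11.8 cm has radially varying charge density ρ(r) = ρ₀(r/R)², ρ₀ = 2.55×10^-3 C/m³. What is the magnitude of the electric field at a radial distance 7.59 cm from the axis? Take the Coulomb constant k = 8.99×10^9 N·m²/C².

E = 2.26e6 N/C

Choose a coaxial cylinder of radius r = 7.59 cm (arbitrary length L) as the Gaussian surface (r < R).
λ_enc = ∫₀^r ρ(r')·2πr' dr' = (2πρ₀/R²)·r^4/4 = 9.547×10^-6 C/m.
Gauss's law: E·2πrL = λ_enc L/ε₀.
E = 2k|λ_enc|/r = 2(8.99×10^9)(9.547×10^-6)/(0.0759) = 2.26×10^6 N/C.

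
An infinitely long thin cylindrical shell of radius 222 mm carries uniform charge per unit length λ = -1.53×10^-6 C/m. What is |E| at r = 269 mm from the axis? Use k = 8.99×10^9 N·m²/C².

Take a coaxial cylindrical Gaussian surface of radius r = 269 mm and length L (r > 222 mm).
The full line charge is enclosed: λ_enc = -1.53×10^-6 C/m.
Since E is radial and uniform over the curved surface, Φ = E·2πrL = Q_enc/ε₀ = λ_enc L/ε₀.
E = 2k|λ_enc|/r = 2(8.99×10^9)(1.53e-6)/(0.269) = 1.02×10^5 N/C.

|E| = 1.02×10^5 V/m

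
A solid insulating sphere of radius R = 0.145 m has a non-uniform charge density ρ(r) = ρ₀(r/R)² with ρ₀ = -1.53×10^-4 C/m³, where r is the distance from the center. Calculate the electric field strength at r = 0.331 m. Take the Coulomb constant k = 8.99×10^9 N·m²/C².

9.62×10^4 N/C

Use a concentric Gaussian sphere at r = 0.331 m (r > R, all charge enclosed).
Q_enc = 4π ∫₀^R ρ₀(r'/R)^2 r'² dr' = 4πρ₀R³/5 = -1.172×10^-6 C.
By Gauss's law, ∮E·dA = E·4πr² = Q_enc/ε₀.
E = k|Q_enc|/r² = (8.99×10^9)(1.172×10^-6)/(0.331)² = 9.62×10^4 N/C.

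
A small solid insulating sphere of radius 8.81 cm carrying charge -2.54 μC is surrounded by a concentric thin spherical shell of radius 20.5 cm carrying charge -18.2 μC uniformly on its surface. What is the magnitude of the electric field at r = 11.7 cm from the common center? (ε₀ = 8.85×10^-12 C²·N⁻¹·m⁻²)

Symmetry ⇒ E = E(r) r̂. Gaussian sphere of radius r = 11.7 cm (between the bodies, 8.81 cm < r < 20.5 cm).
Only the inner charge is enclosed; the outer shell contributes nothing inside itself. Q_enc = -2.54 μC = -2.54×10^-6 C.
Since E is radial and uniform over the Gaussian sphere, Φ = E·4πr² = Q_enc/ε₀.
E = |Q_enc|/(4πε₀r²) = (2.54e-6)/(4π·8.85×10^-12·(0.117)²) = 1.67×10^6 N/C.

1.67×10^6 N/C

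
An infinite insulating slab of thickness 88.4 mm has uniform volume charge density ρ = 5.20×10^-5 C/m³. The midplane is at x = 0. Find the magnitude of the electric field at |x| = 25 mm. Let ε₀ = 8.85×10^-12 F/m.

|E| = 1.47×10^5 N/C

By symmetry E is perpendicular to the slab. A Gaussian pillbox from −25 mm to +25 mm (face area A) lies entirely within the slab.
Q_enc = ρ·(2x)·A and flux = 2EA, so 2EA = 2ρxA/ε₀ ⇒ E = |ρ|x/ε₀.
E = (5.20×10^-5)(0.025)/(8.85×10^-12) = 1.47e5 N/C.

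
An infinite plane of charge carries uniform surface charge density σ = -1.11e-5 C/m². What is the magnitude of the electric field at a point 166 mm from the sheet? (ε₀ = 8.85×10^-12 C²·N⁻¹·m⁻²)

E ≈ 6.27×10^5 V/m

By planar symmetry E is perpendicular to the sheet and uniform; use a Gaussian pillbox with flat faces of area A on each side of the sheet.
Flux Φ = 2EA and Q_enc = σA, so 2EA = σA/ε₀ ⇒ E = |σ|/(2ε₀), independent of distance.
E = |σ|/(2ε₀) = (1.11e-5)/(2·8.85×10^-12) = 6.27×10^5 N/C.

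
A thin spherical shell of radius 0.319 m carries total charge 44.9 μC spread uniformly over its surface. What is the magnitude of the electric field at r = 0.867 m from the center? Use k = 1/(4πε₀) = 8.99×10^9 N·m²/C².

|E| ≈ 5.37e5 V/m

Symmetry ⇒ E = E(r) r̂. Gaussian sphere of radius r = 0.867 m (r > 0.319 m).
The entire shell is enclosed: Q_enc = 4.49×10^-5 C.
Gauss's law: E·4πr² = Q_enc/ε₀.
E = k|Q_enc|/r² = (8.99×10^9)(4.49×10^-5)/(0.867)² = 5.37e5 N/C.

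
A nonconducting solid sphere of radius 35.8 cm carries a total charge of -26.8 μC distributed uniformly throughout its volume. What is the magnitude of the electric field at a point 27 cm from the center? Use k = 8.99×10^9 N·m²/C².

Symmetry ⇒ E = E(r) r̂. Gaussian sphere of radius r = 27 cm (r < R).
Only the charge within r is enclosed: Q_enc = Q·(r/R)³ = (-26.8 μC)·(27 cm/35.8 cm)³ = -1.15×10^-5 C.
Applying ∮E·dA = Q_enc/ε₀ with Φ = E(4πr²):
E = k|Q_enc|/r² = (8.99×10^9)(1.15e-5)/(0.27)² = 1.42e6 N/C.

|E| = 1.42×10^6 V/m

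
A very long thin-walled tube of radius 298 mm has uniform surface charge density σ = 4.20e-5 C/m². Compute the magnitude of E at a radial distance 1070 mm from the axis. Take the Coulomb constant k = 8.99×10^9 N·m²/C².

Take a coaxial cylindrical Gaussian surface of radius r = 1070 mm and length L (r > 298 mm).
The whole shell is enclosed: λ_enc = σ·2πR = (4.20e-5)·2π·(0.298) = 7.864e-5 C/m.
Since E is radial and uniform over the curved surface, Φ = E·2πrL = Q_enc/ε₀ = λ_enc L/ε₀.
E = 2k|λ_enc|/r = 2(8.99×10^9)(7.864×10^-5)/(1.07) = 1.32e6 N/C.

1.32e6 N/C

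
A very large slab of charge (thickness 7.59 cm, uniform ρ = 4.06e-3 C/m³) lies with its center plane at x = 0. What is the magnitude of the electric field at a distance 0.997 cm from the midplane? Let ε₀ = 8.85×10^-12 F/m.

4.57×10^6 N/C

By symmetry E is perpendicular to the slab. A Gaussian pillbox from −0.997 cm to +0.997 cm (face area A) lies entirely within the slab.
Q_enc = ρ·(2x)·A and flux = 2EA, so 2EA = 2ρxA/ε₀ ⇒ E = |ρ|x/ε₀.
E = (4.06×10^-3)(0.00997)/(8.85×10^-12) = 4.57e6 N/C.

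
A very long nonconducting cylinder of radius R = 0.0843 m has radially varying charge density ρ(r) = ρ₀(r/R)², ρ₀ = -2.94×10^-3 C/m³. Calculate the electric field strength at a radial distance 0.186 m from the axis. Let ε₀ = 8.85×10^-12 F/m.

E ≈ 3.17×10^6 N/C

By cylindrical symmetry E is radial; use a coaxial Gaussian cylinder of radius 0.186 m and length L (r > R, full charge per length enclosed).
λ_enc = 2π ∫₀^R ρ₀(r'/R)^2 r' dr' = 2πρ₀R²/4 = -3.282×10^-5 C/m.
Since E is radial and uniform over the curved surface, Φ = E·2πrL = Q_enc/ε₀ = λ_enc L/ε₀.
E = |λ_enc|/(2πε₀r) = (3.282×10^-5)/(2π·8.85×10^-12·0.186) = 3.17×10^6 N/C.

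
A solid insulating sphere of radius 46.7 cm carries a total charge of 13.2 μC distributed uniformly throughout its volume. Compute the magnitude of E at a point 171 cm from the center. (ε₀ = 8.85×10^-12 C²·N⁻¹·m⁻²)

Take a concentric spherical Gaussian surface of radius r = 171 cm (r > R, so the entire charge is enclosed).
Q_enc = 13.2 μC = 1.32×10^-5 C.
By Gauss's law, ∮E·dA = E·4πr² = Q_enc/ε₀.
E = |Q_enc|/(4πε₀r²) = (1.32×10^-5)/(4π·8.85×10^-12·(1.71)²) = 4.06×10^4 N/C.

|E| = 4.06e4 N/C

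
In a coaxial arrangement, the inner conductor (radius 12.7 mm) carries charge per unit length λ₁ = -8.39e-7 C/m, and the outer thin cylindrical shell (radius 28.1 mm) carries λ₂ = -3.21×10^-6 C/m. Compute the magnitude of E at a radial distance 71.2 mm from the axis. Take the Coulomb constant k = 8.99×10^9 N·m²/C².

Choose a coaxial cylinder of radius r = 71.2 mm (arbitrary length L) as the Gaussian surface (r > 28.1 mm, enclosing both).
λ_enc = λ₁ + λ₂ = (-8.39e-7) + (-3.21e-6) = -4.049×10^-6 C/m.
Applying ∮E·dA = Q_enc/ε₀ with the end caps contributing no flux:
E = 2k|λ_enc|/r = 2(8.99×10^9)(4.049×10^-6)/(0.0712) = 1.02×10^6 N/C.

|E| = 1.02e6 N/C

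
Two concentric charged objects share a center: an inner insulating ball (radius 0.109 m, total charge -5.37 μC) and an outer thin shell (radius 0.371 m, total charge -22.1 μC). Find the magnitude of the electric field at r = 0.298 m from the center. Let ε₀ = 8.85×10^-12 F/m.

E = 5.44×10^5 N/C

Symmetry ⇒ E = E(r) r̂. Gaussian sphere of radius r = 0.298 m (between the bodies, 0.109 m < r < 0.371 m).
The shell at 0.371 m lies outside the Gaussian surface, so Q_enc = -5.37 μC = -5.37e-6 C.
By Gauss's law, ∮E·dA = E·4πr² = Q_enc/ε₀.
E = |Q_enc|/(4πε₀r²) = (5.37×10^-6)/(4π·8.85×10^-12·(0.298)²) = 5.44e5 N/C.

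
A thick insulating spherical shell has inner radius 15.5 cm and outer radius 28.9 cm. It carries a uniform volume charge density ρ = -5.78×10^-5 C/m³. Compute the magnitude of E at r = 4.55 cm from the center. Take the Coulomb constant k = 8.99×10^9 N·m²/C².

Symmetry ⇒ E = E(r) r̂. Gaussian sphere of radius r = 4.55 cm (r < 15.5 cm, inside the empty cavity).
No charge is enclosed, so by Gauss's law E·4πr² = 0 ⇒ E = 0.

|E| = 0 N/C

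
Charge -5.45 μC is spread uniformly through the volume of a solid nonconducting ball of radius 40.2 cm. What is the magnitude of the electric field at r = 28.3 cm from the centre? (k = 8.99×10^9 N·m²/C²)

By spherical symmetry E is radial; choose a Gaussian sphere of radius r = 28.3 cm (r < R).
For a uniform sphere the enclosed fraction is (r/R)³, so Q_enc = (-5.45 μC)(0.283/0.402)³ = -1.901e-6 C.
By Gauss's law, ∮E·dA = E·4πr² = Q_enc/ε₀.
E = k|Q_enc|/r² = (8.99×10^9)(1.901e-6)/(0.283)² = 2.13×10^5 N/C.

E = 2.13e5 N/C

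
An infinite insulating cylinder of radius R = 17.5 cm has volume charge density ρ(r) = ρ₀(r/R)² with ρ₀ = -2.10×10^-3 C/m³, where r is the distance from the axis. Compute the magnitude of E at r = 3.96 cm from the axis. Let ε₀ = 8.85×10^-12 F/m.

E ≈ 1.20×10^5 N/C

Coaxial Gaussian cylinder, radius r = 3.96 cm, length L (r < R).
Integrating ρ over the cross-section to radius r: λ_enc = (2πρ₀/R²) ∫₀^r r'^3 dr' = 2πρ₀ r^4/(4·R²) = -2.649×10^-7 C/m.
Applying ∮E·dA = Q_enc/ε₀ with the end caps contributing no flux:
E = |λ_enc|/(2πε₀r) = (2.649×10^-7)/(2π·8.85×10^-12·0.0396) = 1.20×10^5 N/C.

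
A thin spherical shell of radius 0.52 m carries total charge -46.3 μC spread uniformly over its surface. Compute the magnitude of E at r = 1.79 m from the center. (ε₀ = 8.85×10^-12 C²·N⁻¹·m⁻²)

Use a concentric Gaussian sphere at r = 1.79 m (r > 0.52 m).
The entire shell is enclosed: Q_enc = -4.63e-5 C.
Gauss's law: E·4πr² = Q_enc/ε₀.
E = |Q_enc|/(4πε₀r²) = (4.63e-5)/(4π·8.85×10^-12·(1.79)²) = 1.30×10^5 N/C.

|E| ≈ 1.30×10^5 N/C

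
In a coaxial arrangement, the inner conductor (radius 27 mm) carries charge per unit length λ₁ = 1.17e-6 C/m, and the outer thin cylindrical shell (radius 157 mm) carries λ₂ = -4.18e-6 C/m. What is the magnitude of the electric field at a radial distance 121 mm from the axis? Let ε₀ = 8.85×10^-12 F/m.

Coaxial Gaussian cylinder, radius r = 121 mm, length L (between the conductors, 27 mm < r < 157 mm).
Only the inner wire is enclosed; the outer shell contributes nothing inside itself. λ_enc = λ₁ = 1.17×10^-6 C/m.
Applying ∮E·dA = Q_enc/ε₀ with the end caps contributing no flux:
E = |λ_enc|/(2πε₀r) = (1.17×10^-6)/(2π·8.85×10^-12·0.121) = 1.74×10^5 N/C.

E ≈ 1.74×10^5 V/m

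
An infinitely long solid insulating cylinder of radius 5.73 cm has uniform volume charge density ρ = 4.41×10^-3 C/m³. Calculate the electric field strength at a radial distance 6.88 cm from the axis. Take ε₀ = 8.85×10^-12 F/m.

Choose a coaxial cylinder of radius r = 6.88 cm (arbitrary length L) as the Gaussian surface (r > 5.73 cm, full cross-section enclosed).
λ_enc = ρ·πR² = (4.41e-3)π(0.0573)² = 4.549×10^-5 C/m.
Applying ∮E·dA = Q_enc/ε₀ with the end caps contributing no flux:
E = |λ_enc|/(2πε₀r) = (4.549×10^-5)/(2π·8.85×10^-12·0.0688) = 1.19×10^7 N/C.

|E| = 1.19×10^7 N/C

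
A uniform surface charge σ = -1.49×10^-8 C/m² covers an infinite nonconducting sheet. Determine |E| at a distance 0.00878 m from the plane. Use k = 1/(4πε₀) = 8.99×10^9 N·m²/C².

|E| ≈ 842 N/C

By planar symmetry E is perpendicular to the sheet and uniform; use a Gaussian pillbox with flat faces of area A on each side of the sheet.
Only the two end caps contribute flux: Φ = 2EA. With Q_enc = σA, Gauss's law gives E = |σ|/(2ε₀).
E = 2πk|σ| = 2π(8.99×10^9)(1.49×10^-8) = 842 N/C.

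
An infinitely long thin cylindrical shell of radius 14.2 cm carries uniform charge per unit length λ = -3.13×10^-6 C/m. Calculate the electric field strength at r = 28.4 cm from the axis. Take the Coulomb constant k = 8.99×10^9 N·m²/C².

Take a coaxial cylindrical Gaussian surface of radius r = 28.4 cm and length L (r > 14.2 cm).
The full line charge is enclosed: λ_enc = -3.13e-6 C/m.
Applying ∮E·dA = Q_enc/ε₀ with the end caps contributing no flux:
E = 2k|λ_enc|/r = 2(8.99×10^9)(3.13×10^-6)/(0.284) = 1.98×10^5 N/C.

E = 1.98e5 N/C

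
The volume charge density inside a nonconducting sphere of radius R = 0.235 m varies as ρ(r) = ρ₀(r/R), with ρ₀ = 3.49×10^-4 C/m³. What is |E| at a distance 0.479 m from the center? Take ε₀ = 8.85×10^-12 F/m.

|E| ≈ 5.58×10^5 V/m

By spherical symmetry E is radial; choose a Gaussian sphere of radius r = 0.479 m (r > R, all charge enclosed).
Q_enc = 4π ∫₀^R ρ₀(r'/R)^1 r'² dr' = 4πρ₀R³/4 = 1.423e-5 C.
Gauss's law: E·4πr² = Q_enc/ε₀.
E = |Q_enc|/(4πε₀r²) = (1.423×10^-5)/(4π·8.85×10^-12·(0.479)²) = 5.58×10^5 N/C.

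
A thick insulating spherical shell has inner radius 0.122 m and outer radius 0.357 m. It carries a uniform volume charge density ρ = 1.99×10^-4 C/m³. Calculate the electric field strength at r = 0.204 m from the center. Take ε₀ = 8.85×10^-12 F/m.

1.20×10^6 N/C

Take a concentric spherical Gaussian surface of radius r = 0.204 m (within the shell material, 0.122 m < r < 0.357 m).
Enclosed charge is the volume from a to r: Q_enc = (4π/3)ρ(r³ − a³) = 5.563×10^-6 C.
Applying ∮E·dA = Q_enc/ε₀ with Φ = E(4πr²):
E = |Q_enc|/(4πε₀r²) = (5.563e-6)/(4π·8.85×10^-12·(0.204)²) = 1.20e6 N/C.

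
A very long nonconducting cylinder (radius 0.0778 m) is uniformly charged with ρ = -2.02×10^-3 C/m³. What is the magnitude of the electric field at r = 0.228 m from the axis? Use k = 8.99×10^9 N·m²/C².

By cylindrical symmetry E is radial; use a coaxial Gaussian cylinder of radius 0.228 m and length L (r > 0.0778 m, full cross-section enclosed).
λ_enc = ρ·πR² = (-2.02×10^-3)π(0.0778)² = -3.841×10^-5 C/m.
By Gauss's law (flux through the curved wall only), E·2πrL = λ_enc L/ε₀.
E = 2k|λ_enc|/r = 2(8.99×10^9)(3.841e-5)/(0.228) = 3.03×10^6 N/C.

E = 3.03×10^6 N/C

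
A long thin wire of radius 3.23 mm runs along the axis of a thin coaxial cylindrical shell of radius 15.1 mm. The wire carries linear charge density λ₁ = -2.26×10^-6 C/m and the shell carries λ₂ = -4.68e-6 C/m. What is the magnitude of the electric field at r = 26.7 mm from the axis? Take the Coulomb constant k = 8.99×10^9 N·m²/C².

Choose a coaxial cylinder of radius r = 26.7 mm (arbitrary length L) as the Gaussian surface (r > 15.1 mm, enclosing both).
λ_enc = λ₁ + λ₂ = (-2.26×10^-6) + (-4.68e-6) = -6.94×10^-6 C/m.
Gauss's law: E·2πrL = λ_enc L/ε₀.
E = 2k|λ_enc|/r = 2(8.99×10^9)(6.94e-6)/(0.0267) = 4.67×10^6 N/C.

4.67e6 N/C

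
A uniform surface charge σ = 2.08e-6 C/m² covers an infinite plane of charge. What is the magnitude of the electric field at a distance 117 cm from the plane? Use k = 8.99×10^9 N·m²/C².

By planar symmetry E is perpendicular to the sheet and uniform; use a Gaussian pillbox with flat faces of area A on each side of the sheet.
Flux Φ = 2EA and Q_enc = σA, so 2EA = σA/ε₀ ⇒ E = |σ|/(2ε₀), independent of distance.
E = 2πk|σ| = 2π(8.99×10^9)(2.08×10^-6) = 1.17e5 N/C.

1.17×10^5 N/C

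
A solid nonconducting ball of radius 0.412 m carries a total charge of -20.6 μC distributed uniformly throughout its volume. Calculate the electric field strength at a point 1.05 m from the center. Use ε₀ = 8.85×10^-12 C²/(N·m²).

By spherical symmetry E is radial; choose a Gaussian sphere of radius r = 1.05 m (r > R, so the entire charge is enclosed).
Q_enc = -20.6 μC = -2.06×10^-5 C.
By Gauss's law, ∮E·dA = E·4πr² = Q_enc/ε₀.
E = |Q_enc|/(4πε₀r²) = (2.06×10^-5)/(4π·8.85×10^-12·(1.05)²) = 1.68×10^5 N/C.

|E| ≈ 1.68×10^5 N/C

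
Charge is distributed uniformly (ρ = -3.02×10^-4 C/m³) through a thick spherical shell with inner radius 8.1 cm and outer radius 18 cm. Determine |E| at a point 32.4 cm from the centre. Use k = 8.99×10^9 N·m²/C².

E = 5.74×10^5 N/C

By spherical symmetry E is radial; choose a Gaussian sphere of radius r = 32.4 cm (r > 18 cm, enclosing the whole shell).
Q_enc = ρ·(4π/3)(b³ − a³) = (-3.02×10^-4)·(4π/3)·((0.18)³ − (0.081)³) = -6.705×10^-6 C.
Gauss's law: E·4πr² = Q_enc/ε₀.
E = k|Q_enc|/r² = (8.99×10^9)(6.705×10^-6)/(0.324)² = 5.74×10^5 N/C.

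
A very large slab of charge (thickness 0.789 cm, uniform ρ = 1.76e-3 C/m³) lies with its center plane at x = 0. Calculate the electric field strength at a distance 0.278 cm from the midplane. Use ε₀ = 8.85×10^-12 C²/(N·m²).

By symmetry E is perpendicular to the slab. A Gaussian pillbox from −0.278 cm to +0.278 cm (face area A) lies entirely within the slab.
Q_enc = ρ·(2x)·A and flux = 2EA, so 2EA = 2ρxA/ε₀ ⇒ E = |ρ|x/ε₀.
E = (1.76×10^-3)(0.00278)/(8.85×10^-12) = 5.53e5 N/C.

E ≈ 5.53×10^5 N/C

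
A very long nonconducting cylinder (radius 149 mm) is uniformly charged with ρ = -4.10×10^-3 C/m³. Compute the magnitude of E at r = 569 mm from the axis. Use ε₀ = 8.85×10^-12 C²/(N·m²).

By cylindrical symmetry E is radial; use a coaxial Gaussian cylinder of radius 569 mm and length L (r > 149 mm, full cross-section enclosed).
λ_enc = ρ·πR² = (-4.10×10^-3)π(0.149)² = -2.86e-4 C/m.
Gauss's law: E·2πrL = λ_enc L/ε₀.
E = |λ_enc|/(2πε₀r) = (2.86×10^-4)/(2π·8.85×10^-12·0.569) = 9.04×10^6 N/C.

E ≈ 9.04×10^6 N/C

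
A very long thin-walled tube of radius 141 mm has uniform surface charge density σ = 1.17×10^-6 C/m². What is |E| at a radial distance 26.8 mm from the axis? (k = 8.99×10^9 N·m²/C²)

|E| = 0 V/m

By cylindrical symmetry E is radial; use a coaxial Gaussian cylinder of radius 26.8 mm and length L (r < 141 mm, inside the shell).
No charge is enclosed, so Gauss's law gives E·2πrL = 0 ⇒ E = 0.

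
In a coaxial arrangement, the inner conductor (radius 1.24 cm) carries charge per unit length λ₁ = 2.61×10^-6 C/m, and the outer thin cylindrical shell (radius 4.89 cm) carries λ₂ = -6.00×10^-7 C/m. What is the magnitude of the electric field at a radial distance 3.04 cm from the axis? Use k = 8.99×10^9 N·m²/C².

1.54×10^6 V/m

Choose a coaxial cylinder of radius r = 3.04 cm (arbitrary length L) as the Gaussian surface (between the conductors, 1.24 cm < r < 4.89 cm).
The shell at 4.89 cm lies outside the Gaussian surface, so λ_enc = λ₁ = 2.61e-6 C/m.
Applying ∮E·dA = Q_enc/ε₀ with the end caps contributing no flux:
E = 2k|λ_enc|/r = 2(8.99×10^9)(2.61×10^-6)/(0.0304) = 1.54×10^6 N/C.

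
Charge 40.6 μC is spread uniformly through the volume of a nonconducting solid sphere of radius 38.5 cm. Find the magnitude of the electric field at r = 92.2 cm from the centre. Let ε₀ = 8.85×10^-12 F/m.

E ≈ 4.29×10^5 N/C

Use a concentric Gaussian sphere at r = 92.2 cm (r > R, so the entire charge is enclosed).
Q_enc = 40.6 μC = 4.06×10^-5 C.
Gauss's law: E·4πr² = Q_enc/ε₀.
E = |Q_enc|/(4πε₀r²) = (4.06×10^-5)/(4π·8.85×10^-12·(0.922)²) = 4.29×10^5 N/C.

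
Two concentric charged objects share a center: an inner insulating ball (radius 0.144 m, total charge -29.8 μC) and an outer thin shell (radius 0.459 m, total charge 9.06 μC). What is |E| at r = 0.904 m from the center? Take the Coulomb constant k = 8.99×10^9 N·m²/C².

E ≈ 2.28e5 N/C

Take a concentric spherical Gaussian surface of radius r = 0.904 m (r > 0.459 m, enclosing both).
Q_enc = (-29.8 μC) + (9.06 μC) = -2.074×10^-5 C.
Since E is radial and uniform over the Gaussian sphere, Φ = E·4πr² = Q_enc/ε₀.
E = k|Q_enc|/r² = (8.99×10^9)(2.074×10^-5)/(0.904)² = 2.28×10^5 N/C.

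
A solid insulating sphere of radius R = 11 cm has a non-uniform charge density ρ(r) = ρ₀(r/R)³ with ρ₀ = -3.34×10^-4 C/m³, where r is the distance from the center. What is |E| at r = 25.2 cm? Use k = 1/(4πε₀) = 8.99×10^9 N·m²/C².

Symmetry ⇒ E = E(r) r̂. Gaussian sphere of radius r = 25.2 cm (r > R, all charge enclosed).
Q_enc = 4π ∫₀^R ρ₀(r'/R)^3 r'² dr' = 4πρ₀R³/6 = -9.311×10^-7 C.
By Gauss's law, ∮E·dA = E·4πr² = Q_enc/ε₀.
E = k|Q_enc|/r² = (8.99×10^9)(9.311×10^-7)/(0.252)² = 1.32×10^5 N/C.

|E| ≈ 1.32e5 N/C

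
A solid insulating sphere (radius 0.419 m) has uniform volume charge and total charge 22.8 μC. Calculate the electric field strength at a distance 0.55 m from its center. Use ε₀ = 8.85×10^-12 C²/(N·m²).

Use a concentric Gaussian sphere at r = 0.55 m (r > R, so the entire charge is enclosed).
Q_enc = 22.8 μC = 2.28×10^-5 C.
Gauss's law: E·4πr² = Q_enc/ε₀.
E = |Q_enc|/(4πε₀r²) = (2.28×10^-5)/(4π·8.85×10^-12·(0.55)²) = 6.78×10^5 N/C.

|E| ≈ 6.78×10^5 N/C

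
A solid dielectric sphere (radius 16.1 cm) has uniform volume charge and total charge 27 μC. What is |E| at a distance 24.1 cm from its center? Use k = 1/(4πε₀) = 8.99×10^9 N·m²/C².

Use a concentric Gaussian sphere at r = 24.1 cm (r > R, so the entire charge is enclosed).
Q_enc = 27 μC = 2.70×10^-5 C.
Gauss's law: E·4πr² = Q_enc/ε₀.
E = k|Q_enc|/r² = (8.99×10^9)(2.70×10^-5)/(0.241)² = 4.18e6 N/C.

E ≈ 4.18e6 V/m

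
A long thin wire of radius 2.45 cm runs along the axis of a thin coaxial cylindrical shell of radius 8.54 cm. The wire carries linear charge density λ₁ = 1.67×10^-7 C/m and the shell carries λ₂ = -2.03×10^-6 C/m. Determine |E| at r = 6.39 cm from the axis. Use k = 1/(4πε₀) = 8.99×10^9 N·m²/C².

Take a coaxial cylindrical Gaussian surface of radius r = 6.39 cm and length L (between the conductors, 2.45 cm < r < 8.54 cm).
Only the inner wire is enclosed; the outer shell contributes nothing inside itself. λ_enc = λ₁ = 1.67×10^-7 C/m.
By Gauss's law (flux through the curved wall only), E·2πrL = λ_enc L/ε₀.
E = 2k|λ_enc|/r = 2(8.99×10^9)(1.67×10^-7)/(0.0639) = 4.70e4 N/C.

E ≈ 4.70×10^4 N/C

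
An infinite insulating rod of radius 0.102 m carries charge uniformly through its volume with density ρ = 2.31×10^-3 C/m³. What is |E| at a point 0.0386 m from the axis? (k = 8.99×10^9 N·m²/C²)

Take a coaxial cylindrical Gaussian surface of radius r = 0.0386 m and length L (r < R).
Enclosed charge per unit length: λ_enc = ρ·πr² = (2.31×10^-3)π(0.0386)² = 1.081×10^-5 C/m.
Since E is radial and uniform over the curved surface, Φ = E·2πrL = Q_enc/ε₀ = λ_enc L/ε₀.
E = 2k|λ_enc|/r = 2(8.99×10^9)(1.081×10^-5)/(0.0386) = 5.04×10^6 N/C.

|E| = 5.04e6 N/C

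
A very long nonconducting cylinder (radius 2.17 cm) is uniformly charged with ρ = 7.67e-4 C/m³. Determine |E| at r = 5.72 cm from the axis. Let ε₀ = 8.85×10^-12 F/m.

Take a coaxial cylindrical Gaussian surface of radius r = 5.72 cm and length L (r > 2.17 cm, full cross-section enclosed).
λ_enc = ρ·πR² = (7.67×10^-4)π(0.0217)² = 1.135×10^-6 C/m.
Gauss's law: E·2πrL = λ_enc L/ε₀.
E = |λ_enc|/(2πε₀r) = (1.135e-6)/(2π·8.85×10^-12·0.0572) = 3.57×10^5 N/C.

|E| ≈ 3.57e5 V/m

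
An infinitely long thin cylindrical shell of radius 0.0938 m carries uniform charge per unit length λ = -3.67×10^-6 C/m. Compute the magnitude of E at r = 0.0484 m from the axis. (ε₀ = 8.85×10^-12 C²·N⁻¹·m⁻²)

E = 0 (no enclosed charge)

Coaxial Gaussian cylinder, radius r = 0.0484 m, length L (r < 0.0938 m, inside the shell).
All the surface charge lies outside this cylinder: Q_enc = 0, hence E = 0.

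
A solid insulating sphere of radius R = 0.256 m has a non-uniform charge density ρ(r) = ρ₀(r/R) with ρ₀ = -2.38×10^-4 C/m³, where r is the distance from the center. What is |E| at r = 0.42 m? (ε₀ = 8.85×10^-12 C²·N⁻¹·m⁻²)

E ≈ 6.39×10^5 N/C

By spherical symmetry E is radial; choose a Gaussian sphere of radius r = 0.42 m (r > R, all charge enclosed).
Q_enc = 4π ∫₀^R ρ₀(r'/R)^1 r'² dr' = 4πρ₀R³/4 = -1.254×10^-5 C.
Since E is radial and uniform over the Gaussian sphere, Φ = E·4πr² = Q_enc/ε₀.
E = |Q_enc|/(4πε₀r²) = (1.254×10^-5)/(4π·8.85×10^-12·(0.42)²) = 6.39×10^5 N/C.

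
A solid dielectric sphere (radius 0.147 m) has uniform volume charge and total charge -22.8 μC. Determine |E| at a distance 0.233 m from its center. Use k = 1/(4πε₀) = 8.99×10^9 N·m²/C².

By spherical symmetry E is radial; choose a Gaussian sphere of radius r = 0.233 m (r > R, so the entire charge is enclosed).
Q_enc = -22.8 μC = -2.28e-5 C.
Applying ∮E·dA = Q_enc/ε₀ with Φ = E(4πr²):
E = k|Q_enc|/r² = (8.99×10^9)(2.28e-5)/(0.233)² = 3.78×10^6 N/C.

|E| ≈ 3.78×10^6 V/m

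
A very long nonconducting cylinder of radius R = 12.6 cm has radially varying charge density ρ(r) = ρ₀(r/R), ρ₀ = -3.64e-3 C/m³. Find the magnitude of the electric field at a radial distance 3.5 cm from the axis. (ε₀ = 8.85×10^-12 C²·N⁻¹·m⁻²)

|E| ≈ 1.33×10^6 V/m

By cylindrical symmetry E is radial; use a coaxial Gaussian cylinder of radius 3.5 cm and length L (r < R).
λ_enc = ∫₀^r ρ(r')·2πr' dr' = (2πρ₀/R)·r^3/3 = -2.594×10^-6 C/m.
Gauss's law: E·2πrL = λ_enc L/ε₀.
E = |λ_enc|/(2πε₀r) = (2.594×10^-6)/(2π·8.85×10^-12·0.035) = 1.33×10^6 N/C.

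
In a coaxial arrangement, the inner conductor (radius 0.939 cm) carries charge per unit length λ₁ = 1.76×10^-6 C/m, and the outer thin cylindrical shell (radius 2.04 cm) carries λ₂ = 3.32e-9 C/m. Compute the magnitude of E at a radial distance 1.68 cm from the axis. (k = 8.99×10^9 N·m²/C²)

|E| = 1.88×10^6 N/C

By cylindrical symmetry E is radial; use a coaxial Gaussian cylinder of radius 1.68 cm and length L (between the conductors, 0.939 cm < r < 2.04 cm).
The shell at 2.04 cm lies outside the Gaussian surface, so λ_enc = λ₁ = 1.76×10^-6 C/m.
Gauss's law: E·2πrL = λ_enc L/ε₀.
E = 2k|λ_enc|/r = 2(8.99×10^9)(1.76×10^-6)/(0.0168) = 1.88e6 N/C.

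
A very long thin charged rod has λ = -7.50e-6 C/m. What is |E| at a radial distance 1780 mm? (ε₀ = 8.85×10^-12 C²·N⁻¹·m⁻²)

|E| ≈ 7.58×10^4 V/m

Take a coaxial cylindrical Gaussian surface of radius r = 1780 mm and length L.
Q_enc = λL, so λ_enc = -7.50e-6 C/m.
By Gauss's law (flux through the curved wall only), E·2πrL = λ_enc L/ε₀.
E = |λ_enc|/(2πε₀r) = (7.50e-6)/(2π·8.85×10^-12·1.78) = 7.58e4 N/C.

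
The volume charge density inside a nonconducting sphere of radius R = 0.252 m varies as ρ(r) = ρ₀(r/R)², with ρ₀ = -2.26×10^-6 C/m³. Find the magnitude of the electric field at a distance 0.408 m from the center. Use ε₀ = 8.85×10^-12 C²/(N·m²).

Symmetry ⇒ E = E(r) r̂. Gaussian sphere of radius r = 0.408 m (r > R, all charge enclosed).
Q_enc = 4π ∫₀^R ρ₀(r'/R)^2 r'² dr' = 4πρ₀R³/5 = -9.09×10^-8 C.
Since E is radial and uniform over the Gaussian sphere, Φ = E·4πr² = Q_enc/ε₀.
E = |Q_enc|/(4πε₀r²) = (9.09e-8)/(4π·8.85×10^-12·(0.408)²) = 4.91×10^3 N/C.

|E| ≈ 4.91e3 N/C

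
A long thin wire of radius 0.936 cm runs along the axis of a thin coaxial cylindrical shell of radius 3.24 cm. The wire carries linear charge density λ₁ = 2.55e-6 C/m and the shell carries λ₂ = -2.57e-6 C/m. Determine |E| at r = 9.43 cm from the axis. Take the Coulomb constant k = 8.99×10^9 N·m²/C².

Take a coaxial cylindrical Gaussian surface of radius r = 9.43 cm and length L (r > 3.24 cm, enclosing both).
λ_enc = λ₁ + λ₂ = (2.55×10^-6) + (-2.57×10^-6) = -2.00×10^-8 C/m.
Gauss's law: E·2πrL = λ_enc L/ε₀.
E = 2k|λ_enc|/r = 2(8.99×10^9)(2.00×10^-8)/(0.0943) = 3.81×10^3 N/C.

|E| ≈ 3.81e3 N/C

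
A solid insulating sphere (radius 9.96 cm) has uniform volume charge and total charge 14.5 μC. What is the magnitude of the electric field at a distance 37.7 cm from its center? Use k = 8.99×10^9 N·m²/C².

9.17×10^5 N/C

Symmetry ⇒ E = E(r) r̂. Gaussian sphere of radius r = 37.7 cm (r > R, so the entire charge is enclosed).
Q_enc = 14.5 μC = 1.45×10^-5 C.
Gauss's law: E·4πr² = Q_enc/ε₀.
E = k|Q_enc|/r² = (8.99×10^9)(1.45×10^-5)/(0.377)² = 9.17×10^5 N/C.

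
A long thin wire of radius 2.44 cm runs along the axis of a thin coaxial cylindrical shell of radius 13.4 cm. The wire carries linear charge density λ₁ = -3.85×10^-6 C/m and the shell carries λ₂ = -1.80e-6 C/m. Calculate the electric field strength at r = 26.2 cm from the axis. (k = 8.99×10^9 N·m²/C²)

E ≈ 3.88×10^5 V/m

Choose a coaxial cylinder of radius r = 26.2 cm (arbitrary length L) as the Gaussian surface (r > 13.4 cm, enclosing both).
λ_enc = λ₁ + λ₂ = (-3.85e-6) + (-1.80e-6) = -5.65×10^-6 C/m.
Applying ∮E·dA = Q_enc/ε₀ with the end caps contributing no flux:
E = 2k|λ_enc|/r = 2(8.99×10^9)(5.65×10^-6)/(0.262) = 3.88×10^5 N/C.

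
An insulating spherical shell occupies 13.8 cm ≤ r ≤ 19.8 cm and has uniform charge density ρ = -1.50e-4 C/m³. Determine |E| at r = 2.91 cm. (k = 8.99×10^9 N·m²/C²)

|E| = 0 V/m

Use a concentric Gaussian sphere at r = 2.91 cm (r < 13.8 cm, inside the empty cavity).
No charge is enclosed, so by Gauss's law E·4πr² = 0 ⇒ E = 0.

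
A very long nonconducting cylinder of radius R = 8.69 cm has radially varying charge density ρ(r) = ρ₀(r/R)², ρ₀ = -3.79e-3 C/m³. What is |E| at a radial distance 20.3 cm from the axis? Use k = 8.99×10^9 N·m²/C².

Take a coaxial cylindrical Gaussian surface of radius r = 20.3 cm and length L (r > R, full charge per length enclosed).
λ_enc = 2π ∫₀^R ρ₀(r'/R)^2 r' dr' = 2πρ₀R²/4 = -4.496×10^-5 C/m.
Gauss's law: E·2πrL = λ_enc L/ε₀.
E = 2k|λ_enc|/r = 2(8.99×10^9)(4.496e-5)/(0.203) = 3.98×10^6 N/C.

E ≈ 3.98×10^6 N/C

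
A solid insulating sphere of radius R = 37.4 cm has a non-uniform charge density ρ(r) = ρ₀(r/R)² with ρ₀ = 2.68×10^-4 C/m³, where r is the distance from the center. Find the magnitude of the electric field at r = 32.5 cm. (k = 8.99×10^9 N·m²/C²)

Symmetry ⇒ E = E(r) r̂. Gaussian sphere of radius r = 32.5 cm (r < R).
Q_enc = ∫₀^r ρ(r')·4πr'² dr' = (4πρ₀/R²) ∫₀^r r'^4 dr' = 4πρ₀ r^5/(5·R²) = 1.746e-5 C.
Applying ∮E·dA = Q_enc/ε₀ with Φ = E(4πr²):
E = k|Q_enc|/r² = (8.99×10^9)(1.746×10^-5)/(0.325)² = 1.49e6 N/C.

|E| ≈ 1.49e6 N/C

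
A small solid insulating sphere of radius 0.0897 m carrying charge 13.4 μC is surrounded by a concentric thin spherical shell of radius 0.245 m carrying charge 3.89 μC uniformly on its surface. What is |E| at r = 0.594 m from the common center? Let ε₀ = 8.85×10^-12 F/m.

Use a concentric Gaussian sphere at r = 0.594 m (r > 0.245 m, enclosing both).
Q_enc = (13.4 μC) + (3.89 μC) = 1.729×10^-5 C.
Gauss's law: E·4πr² = Q_enc/ε₀.
E = |Q_enc|/(4πε₀r²) = (1.729e-5)/(4π·8.85×10^-12·(0.594)²) = 4.41×10^5 N/C.

|E| = 4.41e5 N/C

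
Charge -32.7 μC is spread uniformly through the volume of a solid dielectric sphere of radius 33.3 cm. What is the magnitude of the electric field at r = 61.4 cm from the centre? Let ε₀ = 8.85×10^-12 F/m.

By spherical symmetry E is radial; choose a Gaussian sphere of radius r = 61.4 cm (r > R, so the entire charge is enclosed).
Q_enc = -32.7 μC = -3.27e-5 C.
Since E is radial and uniform over the Gaussian sphere, Φ = E·4πr² = Q_enc/ε₀.
E = |Q_enc|/(4πε₀r²) = (3.27×10^-5)/(4π·8.85×10^-12·(0.614)²) = 7.80e5 N/C.

|E| ≈ 7.80×10^5 N/C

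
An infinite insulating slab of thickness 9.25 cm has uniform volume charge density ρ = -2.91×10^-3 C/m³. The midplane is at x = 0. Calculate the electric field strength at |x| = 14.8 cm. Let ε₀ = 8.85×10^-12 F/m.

The point |x| = 14.8 cm lies outside the slab (half-thickness 0.04625 m). A symmetric pillbox spanning the full slab encloses Q_enc = ρ·d·A.
Flux = 2EA ⇒ E = |ρ|d/(2ε₀), independent of distance outside.
E = (2.91×10^-3)(0.0925)/(2·8.85×10^-12) = 1.52e7 N/C.

E ≈ 1.52e7 N/C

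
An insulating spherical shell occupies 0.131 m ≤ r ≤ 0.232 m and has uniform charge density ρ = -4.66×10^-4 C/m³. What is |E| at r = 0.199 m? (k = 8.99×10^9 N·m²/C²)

2.50e6 N/C

Use a concentric Gaussian sphere at r = 0.199 m (within the shell material, 0.131 m < r < 0.232 m).
Only the shell between 0.131 m and r is enclosed: Q_enc = ρ·(4π/3)(r³ − a³) = (-4.66e-4)·(4π/3)·((0.199)³ − (0.131)³) = -1.099e-5 C.
Since E is radial and uniform over the Gaussian sphere, Φ = E·4πr² = Q_enc/ε₀.
E = k|Q_enc|/r² = (8.99×10^9)(1.099e-5)/(0.199)² = 2.50×10^6 N/C.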